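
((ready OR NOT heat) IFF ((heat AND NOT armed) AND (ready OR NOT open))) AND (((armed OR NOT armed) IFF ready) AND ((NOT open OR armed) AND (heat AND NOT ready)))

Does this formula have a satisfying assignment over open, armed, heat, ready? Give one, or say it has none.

The formula is unsatisfiable.

Case ready = True: the conjunct NOT ready is False.
Case ready = False: the formula simplifies to (NOT heat IFF ((heat AND NOT armed) AND NOT open)) AND (NOT ((armed OR NOT armed)) AND ((NOT open OR armed) AND heat)).
  armed = True: the conjunct NOT ((armed OR NOT armed)) becomes NOT ((True OR False)) = False.
  armed = False: the conjunct NOT ((armed OR NOT armed)) becomes NOT ((False OR True)) = False.
Both cases fail — unsatisfiable.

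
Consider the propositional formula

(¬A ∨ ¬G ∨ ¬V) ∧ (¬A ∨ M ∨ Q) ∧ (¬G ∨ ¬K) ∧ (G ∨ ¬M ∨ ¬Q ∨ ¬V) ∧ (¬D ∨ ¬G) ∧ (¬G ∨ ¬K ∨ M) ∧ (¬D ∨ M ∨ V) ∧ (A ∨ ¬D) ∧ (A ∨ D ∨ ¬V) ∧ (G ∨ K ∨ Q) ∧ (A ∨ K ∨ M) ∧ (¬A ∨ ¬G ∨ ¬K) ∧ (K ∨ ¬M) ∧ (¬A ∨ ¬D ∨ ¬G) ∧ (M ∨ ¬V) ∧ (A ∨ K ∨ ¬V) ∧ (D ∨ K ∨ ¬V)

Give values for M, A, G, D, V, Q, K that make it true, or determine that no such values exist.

M: False; A: False; G: False; D: False; V: False; Q: False; K: True

Set M = False.
  then (M ∨ ¬V) forces V = False.
  then (¬D ∨ M ∨ V) forces D = False.
Set A = False.
  then (A ∨ K ∨ M) forces K = True.
  then (¬G ∨ ¬K) forces G = False.
Set Q = False.
All clauses satisfied.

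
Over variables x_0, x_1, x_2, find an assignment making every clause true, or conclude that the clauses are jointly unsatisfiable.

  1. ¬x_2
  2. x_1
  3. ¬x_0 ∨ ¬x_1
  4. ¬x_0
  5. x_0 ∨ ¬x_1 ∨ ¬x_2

x_0=F, x_1=T, x_2=F

Unit clause (¬x_2) forces x_2 = False.
Unit clause (x_1) forces x_1 = True.
In (¬x_0 ∨ ¬x_1) only ¬x_0 is left, so x_0 = False.
All clauses satisfied.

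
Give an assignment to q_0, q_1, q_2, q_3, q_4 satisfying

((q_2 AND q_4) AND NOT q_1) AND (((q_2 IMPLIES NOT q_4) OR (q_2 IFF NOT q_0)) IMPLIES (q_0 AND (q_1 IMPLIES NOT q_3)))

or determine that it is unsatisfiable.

q_0 = True; q_1 = False; q_2 = True; q_3 = False; q_4 = True

  (q_2 AND q_4) AND NOT q_1 = True
    q_2 AND q_4 = True
    NOT q_1 = True
  ((q_2 IMPLIES NOT q_4) OR (q_2 IFF NOT q_0)) IMPLIES (q_0 AND (q_1 IMPLIES NOT q_3)) = True
    (q_2 IMPLIES NOT q_4) OR (q_2 IFF NOT q_0) = False
      q_2 IMPLIES NOT q_4 = False
        NOT q_4 = False
      q_2 IFF NOT q_0 = False
        NOT q_0 = False
    q_0 AND (q_1 IMPLIES NOT q_3) = True
      q_1 IMPLIES NOT q_3 = True
        NOT q_3 = True
Both conjuncts True, so the formula holds.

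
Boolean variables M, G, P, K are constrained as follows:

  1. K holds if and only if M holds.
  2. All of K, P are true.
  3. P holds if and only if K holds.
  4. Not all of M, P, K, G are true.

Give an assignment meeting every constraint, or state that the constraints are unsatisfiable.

M = True, G = False, P = True, K = True

  (1) K=T, M=T — same ✓
  (2) {K, P}: all 2 true ✓
  (3) P=T, K=T — same ✓
  (4) {M, P, K, G}: 3/4 true — not all ✓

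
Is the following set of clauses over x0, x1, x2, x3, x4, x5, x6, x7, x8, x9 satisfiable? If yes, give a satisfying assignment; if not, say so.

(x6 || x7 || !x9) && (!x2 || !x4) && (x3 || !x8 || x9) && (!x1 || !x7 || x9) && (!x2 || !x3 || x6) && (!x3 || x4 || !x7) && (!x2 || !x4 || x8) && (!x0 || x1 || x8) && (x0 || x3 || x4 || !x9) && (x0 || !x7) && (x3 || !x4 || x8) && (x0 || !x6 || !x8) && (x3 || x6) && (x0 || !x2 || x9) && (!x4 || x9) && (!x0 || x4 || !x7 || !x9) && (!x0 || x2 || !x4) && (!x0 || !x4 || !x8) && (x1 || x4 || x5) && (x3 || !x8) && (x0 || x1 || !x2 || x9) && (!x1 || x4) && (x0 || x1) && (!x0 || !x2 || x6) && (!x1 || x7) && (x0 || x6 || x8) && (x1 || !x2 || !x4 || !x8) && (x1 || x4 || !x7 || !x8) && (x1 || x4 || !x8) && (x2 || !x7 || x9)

The formula is unsatisfiable.

Case x1 = True:
  (!x1 || x4) forces x4 = True.
  (!x2 || !x4) forces x2 = False.
  (!x4 || x9) forces x9 = True.
  (!x0 || x2 || !x4) forces x0 = False.
  (x0 || !x7) forces x7 = False.
  Clause (!x1 || x7) is falsified — contradiction.
Case x1 = False:
  (x0 || x1) forces x0 = True.
  (!x0 || x1 || x8) forces x8 = True.
  (!x0 || !x4 || !x8) forces x4 = False.
  Clause (x1 || x4 || !x8) is falsified — contradiction.
Both cases fail, so the formula is unsatisfiable.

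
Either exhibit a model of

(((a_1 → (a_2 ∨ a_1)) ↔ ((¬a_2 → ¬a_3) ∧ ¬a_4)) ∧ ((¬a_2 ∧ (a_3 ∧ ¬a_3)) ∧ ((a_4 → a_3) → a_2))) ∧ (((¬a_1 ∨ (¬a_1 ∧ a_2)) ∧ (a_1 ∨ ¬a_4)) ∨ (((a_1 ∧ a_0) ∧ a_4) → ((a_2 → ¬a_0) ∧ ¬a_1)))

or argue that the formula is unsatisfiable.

The formula is unsatisfiable.

Case a_3 = True: the conjunct ¬a_3 is False.
Case a_3 = False: the conjunct a_3 is False.
Both cases fail — unsatisfiable.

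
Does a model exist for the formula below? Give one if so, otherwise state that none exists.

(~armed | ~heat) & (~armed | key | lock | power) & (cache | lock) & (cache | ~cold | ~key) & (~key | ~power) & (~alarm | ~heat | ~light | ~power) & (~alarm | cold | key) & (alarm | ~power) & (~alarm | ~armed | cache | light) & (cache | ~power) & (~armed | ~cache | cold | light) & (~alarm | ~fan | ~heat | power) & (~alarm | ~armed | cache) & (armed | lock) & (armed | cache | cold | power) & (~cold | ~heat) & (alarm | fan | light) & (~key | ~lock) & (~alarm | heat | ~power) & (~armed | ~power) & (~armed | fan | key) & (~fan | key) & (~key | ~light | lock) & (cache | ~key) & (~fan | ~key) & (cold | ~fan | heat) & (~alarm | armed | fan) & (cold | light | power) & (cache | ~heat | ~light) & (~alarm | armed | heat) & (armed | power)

Set lock = False.
  then (cache | lock) forces cache = True.
  then (armed | lock) forces armed = True.
  then (~armed | ~power) forces power = False.
  then (~armed | ~heat) forces heat = False.
  then (~armed | key | lock | power) forces key = True.
  then (~key | ~light | lock) forces light = False.
  then (~fan | ~key) forces fan = False.
  then (cold | light | power) forces cold = True.
  then (alarm | fan | light) forces alarm = True.
All clauses satisfied.

lock=F; cold=T; fan=F; light=F; armed=T; key=T; alarm=T; power=F; cache=T; heat=F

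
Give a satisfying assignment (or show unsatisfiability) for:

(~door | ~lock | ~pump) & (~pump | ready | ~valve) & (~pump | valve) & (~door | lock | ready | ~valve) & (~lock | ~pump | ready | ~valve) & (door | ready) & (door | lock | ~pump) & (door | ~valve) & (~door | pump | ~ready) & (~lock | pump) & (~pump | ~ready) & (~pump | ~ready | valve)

Set door = True.
Set valve = False.
  then (~pump | valve) forces pump = False.
  then (~door | pump | ~ready) forces ready = False.
  then (~lock | pump) forces lock = False.
All clauses satisfied.

door=T; valve=F; pump=F; ready=F; lock=F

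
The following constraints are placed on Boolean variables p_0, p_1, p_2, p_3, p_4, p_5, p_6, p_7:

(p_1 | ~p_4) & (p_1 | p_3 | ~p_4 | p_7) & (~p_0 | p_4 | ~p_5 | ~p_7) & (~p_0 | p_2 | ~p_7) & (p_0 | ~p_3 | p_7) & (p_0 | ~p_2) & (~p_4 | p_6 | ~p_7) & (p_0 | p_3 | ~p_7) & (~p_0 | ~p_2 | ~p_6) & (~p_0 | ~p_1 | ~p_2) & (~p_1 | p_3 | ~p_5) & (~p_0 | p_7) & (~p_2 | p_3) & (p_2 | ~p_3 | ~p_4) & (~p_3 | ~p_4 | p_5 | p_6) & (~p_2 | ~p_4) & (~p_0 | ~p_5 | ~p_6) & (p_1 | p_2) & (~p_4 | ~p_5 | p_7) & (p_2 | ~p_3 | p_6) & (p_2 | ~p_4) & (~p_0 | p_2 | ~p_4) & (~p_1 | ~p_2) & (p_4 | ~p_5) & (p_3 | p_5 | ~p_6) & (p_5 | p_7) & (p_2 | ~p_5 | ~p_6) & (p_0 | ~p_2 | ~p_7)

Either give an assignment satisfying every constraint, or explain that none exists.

p_0=T, p_1=F, p_2=T, p_3=T, p_4=F, p_5=F, p_6=F, p_7=T

Set p_0 = True.
  then (~p_0 | p_7) forces p_7 = True.
  then (~p_0 | p_2 | ~p_7) forces p_2 = True.
  then (~p_0 | ~p_2 | ~p_6) forces p_6 = False.
  then (~p_0 | ~p_1 | ~p_2) forces p_1 = False.
  then (~p_2 | p_3) forces p_3 = True.
  then (~p_2 | ~p_4) forces p_4 = False.
  then (p_4 | ~p_5) forces p_5 = False.
All clauses satisfied.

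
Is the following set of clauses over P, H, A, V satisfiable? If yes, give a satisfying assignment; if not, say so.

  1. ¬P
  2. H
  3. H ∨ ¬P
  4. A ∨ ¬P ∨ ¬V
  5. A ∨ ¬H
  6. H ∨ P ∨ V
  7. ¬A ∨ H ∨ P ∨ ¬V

P: False, H: True, A: True, V: False

Unit clause (¬P) forces P = False.
Unit clause (H) forces H = True.
In (A ∨ ¬H) only A is left, so A = True.
Set V = False.
Check each clause:
  (¬P): ¬P holds.
  (H): H holds.
  (H ∨ ¬P): H holds.
  (A ∨ ¬P ∨ ¬V): A holds.
  (A ∨ ¬H): A holds.
  (H ∨ P ∨ V): H holds.
  (¬A ∨ H ∨ P ∨ ¬V): H holds.
All clauses satisfied.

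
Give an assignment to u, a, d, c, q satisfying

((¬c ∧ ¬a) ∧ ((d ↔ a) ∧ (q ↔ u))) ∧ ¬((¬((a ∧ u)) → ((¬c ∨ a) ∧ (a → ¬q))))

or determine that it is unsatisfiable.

UNSATISFIABLE

Case a = True: the conjunct ¬a is False.
Case a = False: the formula simplifies to (¬c ∧ (¬d ∧ (q ↔ u))) ∧ ¬(¬c).
  c = True: the conjunct ¬c is False.
  c = False: the conjunct ¬(¬c) becomes ¬(¬False) = False.
Both cases fail — unsatisfiable.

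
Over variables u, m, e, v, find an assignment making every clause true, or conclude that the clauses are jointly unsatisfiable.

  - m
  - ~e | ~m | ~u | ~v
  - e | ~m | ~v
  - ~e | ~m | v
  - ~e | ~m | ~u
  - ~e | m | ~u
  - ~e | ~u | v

u = True, m = True, e = False, v = False

Unit clause (m) forces m = True.
Set u = True.
  then (~e | ~m | ~u) forces e = False.
  then (e | ~m | ~v) forces v = False.
Check each clause:
  (m): m holds.
  (~e | ~m | ~u | ~v): ~e holds.
  (e | ~m | ~v): ~v holds.
  (~e | ~m | v): ~e holds.
  (~e | ~m | ~u): ~e holds.
  (~e | m | ~u): ~e holds.
  (~e | ~u | v): ~e holds.
All clauses satisfied.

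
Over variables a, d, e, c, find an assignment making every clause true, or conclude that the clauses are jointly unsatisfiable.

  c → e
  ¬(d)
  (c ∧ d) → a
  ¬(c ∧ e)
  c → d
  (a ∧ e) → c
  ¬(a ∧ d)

Unit clause (¬d) forces d = False.
In (¬c ∨ d) only ¬c is left, so c = False.
Set a = False.
Set e = False.
Check each clause:
  (¬d): ¬d holds.
  (¬c ∨ e): ¬c holds.
  (¬a ∨ c ∨ ¬e): ¬a holds.
  (¬c ∨ ¬e): ¬c holds.
  (¬c ∨ d): ¬c holds.
  (a ∨ ¬c ∨ ¬d): ¬c holds.
  (¬a ∨ ¬d): ¬a holds.
All clauses satisfied.

a=F; d=F; e=F; c=F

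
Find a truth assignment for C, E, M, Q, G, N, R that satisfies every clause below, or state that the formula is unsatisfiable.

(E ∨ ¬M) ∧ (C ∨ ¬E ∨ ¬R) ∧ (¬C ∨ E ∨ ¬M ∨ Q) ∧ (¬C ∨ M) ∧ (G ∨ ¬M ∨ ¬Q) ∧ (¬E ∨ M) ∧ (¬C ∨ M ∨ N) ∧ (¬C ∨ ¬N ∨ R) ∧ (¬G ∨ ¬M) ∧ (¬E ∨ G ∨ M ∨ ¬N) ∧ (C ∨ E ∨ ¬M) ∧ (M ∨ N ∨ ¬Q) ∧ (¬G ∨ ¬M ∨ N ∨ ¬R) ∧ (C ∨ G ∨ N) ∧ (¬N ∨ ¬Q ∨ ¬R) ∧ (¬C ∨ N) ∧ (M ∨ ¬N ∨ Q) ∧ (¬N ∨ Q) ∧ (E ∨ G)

C=F, E=F, M=F, Q=F, G=T, N=F, R=T

Set C = False.
Set E = False.
  then (E ∨ ¬M) forces M = False.
  then (E ∨ G) forces G = True.
Set Q = False.
  then (M ∨ ¬N ∨ Q) forces N = False.
Set R = True.
All clauses satisfied.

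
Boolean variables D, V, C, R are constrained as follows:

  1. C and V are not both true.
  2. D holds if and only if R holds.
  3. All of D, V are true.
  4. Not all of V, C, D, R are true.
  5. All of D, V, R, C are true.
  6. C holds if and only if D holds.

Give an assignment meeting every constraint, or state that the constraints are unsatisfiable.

UNSATISFIABLE

Case V = True:
  (1) with V=T forces C = False.
  Constraint (5) is violated (C=F) — contradiction.
Case V = False:
  Constraint (3) is violated (V=F) — contradiction.
Both cases fail — unsatisfiable.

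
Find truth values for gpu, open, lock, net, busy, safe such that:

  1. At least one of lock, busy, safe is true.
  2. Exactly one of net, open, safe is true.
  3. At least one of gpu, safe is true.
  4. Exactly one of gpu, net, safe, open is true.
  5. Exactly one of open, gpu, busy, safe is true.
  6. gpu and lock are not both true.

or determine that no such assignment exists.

gpu = False, open = False, lock = True, net = False, busy = False, safe = True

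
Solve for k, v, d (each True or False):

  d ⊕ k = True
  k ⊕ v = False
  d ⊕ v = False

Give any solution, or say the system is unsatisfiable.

The formula is unsatisfiable.

Adding constraints 1, 2, 3 mod 2: every variable appears an even number of times on the left, so the left side is 0.
But the right sides sum to 1 (mod 2). 0 ≠ 1 — the system is inconsistent.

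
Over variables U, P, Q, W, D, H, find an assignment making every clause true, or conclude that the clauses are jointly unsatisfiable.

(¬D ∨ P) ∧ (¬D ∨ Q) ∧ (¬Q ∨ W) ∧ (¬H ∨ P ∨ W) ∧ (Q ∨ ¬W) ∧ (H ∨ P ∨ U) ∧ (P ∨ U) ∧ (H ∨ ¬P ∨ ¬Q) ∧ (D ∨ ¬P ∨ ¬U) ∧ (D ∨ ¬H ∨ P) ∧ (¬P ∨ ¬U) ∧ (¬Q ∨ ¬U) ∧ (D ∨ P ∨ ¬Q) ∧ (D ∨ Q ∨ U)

Set U = False.
  then (P ∨ U) forces P = True.
Try Q = False:
  (¬D ∨ Q) forces D = False.
  clause (D ∨ Q ∨ U) is falsified — backtrack.
So Q = True.
  then (¬Q ∨ W) forces W = True.
  then (H ∨ ¬P ∨ ¬Q) forces H = True.
Set D = False.
All clauses satisfied.

U: False, P: True, Q: True, W: True, D: False, H: True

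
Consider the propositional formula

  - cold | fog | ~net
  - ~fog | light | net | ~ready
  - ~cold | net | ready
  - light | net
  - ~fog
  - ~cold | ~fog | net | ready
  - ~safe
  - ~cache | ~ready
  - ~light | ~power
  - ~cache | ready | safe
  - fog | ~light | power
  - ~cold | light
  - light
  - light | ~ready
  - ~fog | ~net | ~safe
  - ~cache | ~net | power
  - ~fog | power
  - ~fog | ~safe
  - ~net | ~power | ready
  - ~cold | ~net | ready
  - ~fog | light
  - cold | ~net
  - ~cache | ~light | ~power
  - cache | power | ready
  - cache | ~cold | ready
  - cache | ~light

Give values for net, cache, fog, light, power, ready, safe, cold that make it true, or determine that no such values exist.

Unsatisfiable

Case fog = True:
  Clause (~fog) is falsified — contradiction.
Case fog = False:
  (~safe) forces safe = False.
  (light) forces light = True.
  (~light | ~power) forces power = False.
  Clause (fog | ~light | power) is falsified — contradiction.
Both cases fail, so the formula is unsatisfiable.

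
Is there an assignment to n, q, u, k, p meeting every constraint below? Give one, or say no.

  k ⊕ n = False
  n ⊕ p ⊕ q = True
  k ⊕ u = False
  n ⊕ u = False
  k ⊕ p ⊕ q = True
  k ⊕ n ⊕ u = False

n = False, q = False, u = False, k = False, p = True

k ⊕ n = F ⊕ F = False ✓
n ⊕ p ⊕ q = F ⊕ T ⊕ F = True ✓
k ⊕ u = F ⊕ F = False ✓
n ⊕ u = F ⊕ F = False ✓
k ⊕ p ⊕ q = F ⊕ T ⊕ F = True ✓
k ⊕ n ⊕ u = F ⊕ F ⊕ F = False ✓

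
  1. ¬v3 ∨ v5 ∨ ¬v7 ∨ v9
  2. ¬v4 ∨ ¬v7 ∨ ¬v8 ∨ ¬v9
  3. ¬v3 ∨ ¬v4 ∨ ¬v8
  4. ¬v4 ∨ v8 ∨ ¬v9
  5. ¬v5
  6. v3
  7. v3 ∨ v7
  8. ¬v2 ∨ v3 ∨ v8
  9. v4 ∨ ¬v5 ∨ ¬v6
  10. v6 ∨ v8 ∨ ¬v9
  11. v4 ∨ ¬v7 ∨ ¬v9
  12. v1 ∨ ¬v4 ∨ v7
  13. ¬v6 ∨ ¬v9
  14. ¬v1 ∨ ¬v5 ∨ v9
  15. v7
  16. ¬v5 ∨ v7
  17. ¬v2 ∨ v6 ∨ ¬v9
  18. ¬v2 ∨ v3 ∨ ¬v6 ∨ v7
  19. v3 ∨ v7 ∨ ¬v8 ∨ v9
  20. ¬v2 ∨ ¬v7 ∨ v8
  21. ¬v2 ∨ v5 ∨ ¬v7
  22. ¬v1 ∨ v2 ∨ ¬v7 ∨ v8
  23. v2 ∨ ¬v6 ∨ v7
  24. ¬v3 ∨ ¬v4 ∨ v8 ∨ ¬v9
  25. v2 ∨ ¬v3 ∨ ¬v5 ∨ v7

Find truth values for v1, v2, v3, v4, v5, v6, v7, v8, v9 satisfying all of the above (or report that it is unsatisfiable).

Case v3 = True:
  (¬v5) forces v5 = False.
  (v7) forces v7 = True.
  (¬v3 ∨ v5 ∨ ¬v7 ∨ v9) forces v9 = True.
  (v4 ∨ ¬v7 ∨ ¬v9) forces v4 = True.
  (¬v4 ∨ ¬v7 ∨ ¬v8 ∨ ¬v9) forces v8 = False.
  Clause (¬v4 ∨ v8 ∨ ¬v9) is falsified — contradiction.
Case v3 = False:
  Clause (v3) is falsified — contradiction.
Both cases fail, so the formula is unsatisfiable.

Unsatisfiable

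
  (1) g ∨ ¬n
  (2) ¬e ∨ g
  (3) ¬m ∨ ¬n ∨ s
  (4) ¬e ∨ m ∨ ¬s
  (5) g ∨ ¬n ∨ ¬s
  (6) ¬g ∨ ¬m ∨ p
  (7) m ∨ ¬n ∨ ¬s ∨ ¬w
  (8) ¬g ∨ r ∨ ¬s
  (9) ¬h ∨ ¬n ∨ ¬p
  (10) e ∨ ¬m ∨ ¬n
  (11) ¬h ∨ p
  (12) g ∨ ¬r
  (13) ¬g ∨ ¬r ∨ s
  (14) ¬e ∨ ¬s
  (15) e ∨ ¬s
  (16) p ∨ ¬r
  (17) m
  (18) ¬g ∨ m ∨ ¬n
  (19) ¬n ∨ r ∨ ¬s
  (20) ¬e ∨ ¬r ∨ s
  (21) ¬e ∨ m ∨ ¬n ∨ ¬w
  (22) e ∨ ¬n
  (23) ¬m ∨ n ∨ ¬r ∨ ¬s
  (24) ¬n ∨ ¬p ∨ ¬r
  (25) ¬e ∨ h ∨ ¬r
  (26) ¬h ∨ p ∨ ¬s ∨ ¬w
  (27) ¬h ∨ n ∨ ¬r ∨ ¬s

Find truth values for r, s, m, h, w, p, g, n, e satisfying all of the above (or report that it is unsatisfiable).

r=F, s=F, m=T, h=F, w=T, p=T, g=F, n=F, e=F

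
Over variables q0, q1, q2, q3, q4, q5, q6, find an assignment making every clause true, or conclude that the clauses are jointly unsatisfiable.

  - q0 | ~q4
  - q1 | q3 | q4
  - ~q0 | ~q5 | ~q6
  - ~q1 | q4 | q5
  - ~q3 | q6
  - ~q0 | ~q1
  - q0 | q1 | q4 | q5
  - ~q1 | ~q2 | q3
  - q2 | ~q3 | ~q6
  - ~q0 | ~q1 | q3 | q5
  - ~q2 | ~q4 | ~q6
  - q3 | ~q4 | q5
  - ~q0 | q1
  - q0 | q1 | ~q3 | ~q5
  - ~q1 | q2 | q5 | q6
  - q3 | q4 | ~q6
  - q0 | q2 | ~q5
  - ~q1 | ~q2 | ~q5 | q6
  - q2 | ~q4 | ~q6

q0=F; q1=T; q2=T; q3=T; q4=F; q5=T; q6=T

Try q0 = True:
  (~q0 | ~q1) forces q1 = False.
  clause (~q0 | q1) is falsified — backtrack.
So q0 = False.
  then (q0 | ~q4) forces q4 = False.
Set q1 = True.
  then (~q1 | q4 | q5) forces q5 = True.
  then (q0 | q2 | ~q5) forces q2 = True.
  then (~q1 | ~q2 | ~q5 | q6) forces q6 = True.
  then (~q1 | ~q2 | q3) forces q3 = True.
All clauses satisfied.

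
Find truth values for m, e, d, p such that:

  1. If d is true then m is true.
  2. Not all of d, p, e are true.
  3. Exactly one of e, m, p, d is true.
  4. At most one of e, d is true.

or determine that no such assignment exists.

m=F, e=T, d=F, p=F

  (1) d=F ⇒ m: vacuous ✓
  (2) {d, p, e}: 1/3 true — not all ✓
  (3) {e, m, p, d}: 1 true — exactly one ✓
  (4) {e, d}: 1 true — at most one ✓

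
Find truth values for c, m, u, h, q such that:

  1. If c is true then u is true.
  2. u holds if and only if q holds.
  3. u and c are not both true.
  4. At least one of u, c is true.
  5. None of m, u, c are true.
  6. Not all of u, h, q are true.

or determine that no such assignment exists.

Unsatisfiable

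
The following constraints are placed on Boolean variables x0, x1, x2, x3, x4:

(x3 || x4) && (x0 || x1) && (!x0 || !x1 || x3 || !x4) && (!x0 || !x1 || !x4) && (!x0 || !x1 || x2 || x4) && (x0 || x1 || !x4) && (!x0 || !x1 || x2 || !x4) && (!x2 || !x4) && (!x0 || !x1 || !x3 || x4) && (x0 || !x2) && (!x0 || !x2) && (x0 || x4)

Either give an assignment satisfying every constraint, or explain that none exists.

x0 = True, x1 = False, x2 = False, x3 = False, x4 = True

Set x0 = True.
  then (!x0 || !x2) forces x2 = False.
Try x1 = True:
  (!x0 || !x1 || !x4) forces x4 = False.
  clause (!x0 || !x1 || x2 || x4) is falsified — backtrack.
So x1 = False.
Set x3 = False.
  then (x3 || x4) forces x4 = True.
All clauses satisfied.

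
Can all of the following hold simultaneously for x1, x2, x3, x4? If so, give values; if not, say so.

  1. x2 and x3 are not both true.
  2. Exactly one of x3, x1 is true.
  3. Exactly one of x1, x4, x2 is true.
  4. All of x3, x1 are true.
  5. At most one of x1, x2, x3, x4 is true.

Case x1 = True:
  (2) with x1=T forces x3 = False.
  Constraint (4) is violated (x3=F) — contradiction.
Case x1 = False:
  Constraint (4) is violated (x1=F) — contradiction.
Both cases fail — unsatisfiable.

The formula is unsatisfiable.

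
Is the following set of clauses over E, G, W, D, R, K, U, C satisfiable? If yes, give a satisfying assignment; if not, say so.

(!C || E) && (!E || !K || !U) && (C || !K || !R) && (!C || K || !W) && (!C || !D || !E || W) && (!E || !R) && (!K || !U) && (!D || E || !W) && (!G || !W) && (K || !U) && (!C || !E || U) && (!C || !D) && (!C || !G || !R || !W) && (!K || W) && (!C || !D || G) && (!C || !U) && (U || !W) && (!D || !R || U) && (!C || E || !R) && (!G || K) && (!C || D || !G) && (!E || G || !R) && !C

Unit clause (!C) forces C = False.
Set E = False.
Set G = False.
Try W = True:
  (!D || E || !W) forces D = False.
  (U || !W) forces U = True.
  (!K || !U) forces K = False.
  clause (K || !U) is falsified — backtrack.
So W = False.
  then (!K || W) forces K = False.
  then (K || !U) forces U = False.
Set D = False.
Set R = True.
All clauses satisfied.

E = False, G = False, W = False, D = False, R = True, K = False, U = False, C = False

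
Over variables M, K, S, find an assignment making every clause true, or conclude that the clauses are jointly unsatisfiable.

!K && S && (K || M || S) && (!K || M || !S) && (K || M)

Unit clause (!K) forces K = False.
Unit clause (S) forces S = True.
In (K || M) only M is left, so M = True.
Check each clause:
  (!K): !K holds.
  (S): S holds.
  (K || M || S): M holds.
  (!K || M || !S): !K holds.
  (K || M): M holds.
All clauses satisfied.

M: True; K: False; S: True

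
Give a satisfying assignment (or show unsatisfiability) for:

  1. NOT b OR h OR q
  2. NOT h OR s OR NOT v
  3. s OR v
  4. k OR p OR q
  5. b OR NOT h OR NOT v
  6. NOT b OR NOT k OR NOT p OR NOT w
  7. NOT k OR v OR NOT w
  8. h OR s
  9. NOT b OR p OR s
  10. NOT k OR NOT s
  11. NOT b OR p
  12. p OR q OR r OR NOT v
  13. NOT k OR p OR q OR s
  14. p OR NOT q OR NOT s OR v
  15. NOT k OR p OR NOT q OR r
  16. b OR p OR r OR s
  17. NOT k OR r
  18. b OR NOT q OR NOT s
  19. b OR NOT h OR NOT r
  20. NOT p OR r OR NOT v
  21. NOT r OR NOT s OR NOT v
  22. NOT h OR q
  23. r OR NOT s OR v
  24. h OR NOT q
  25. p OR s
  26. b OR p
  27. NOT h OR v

p = True, r = True, s = True, k = False, v = False, w = False, q = False, b = False, h = False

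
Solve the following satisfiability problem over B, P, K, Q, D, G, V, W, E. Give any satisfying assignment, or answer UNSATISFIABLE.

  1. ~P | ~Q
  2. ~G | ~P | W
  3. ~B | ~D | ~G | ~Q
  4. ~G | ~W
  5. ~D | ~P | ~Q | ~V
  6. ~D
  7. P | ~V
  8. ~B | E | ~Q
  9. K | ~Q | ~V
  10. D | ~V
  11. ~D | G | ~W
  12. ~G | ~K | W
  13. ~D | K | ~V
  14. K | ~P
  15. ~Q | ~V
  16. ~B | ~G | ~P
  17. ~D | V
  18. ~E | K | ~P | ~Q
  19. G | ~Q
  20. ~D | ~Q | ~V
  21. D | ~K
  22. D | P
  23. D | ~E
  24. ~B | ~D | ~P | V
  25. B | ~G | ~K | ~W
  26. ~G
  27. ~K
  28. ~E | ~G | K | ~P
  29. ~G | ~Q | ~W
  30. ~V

Case K = True:
  Clause (~K) is falsified — contradiction.
Case K = False:
  (~D) forces D = False.
  (D | ~V) forces V = False.
  (K | ~P) forces P = False.
  Clause (D | P) is falsified — contradiction.
Both cases fail, so the formula is unsatisfiable.

No satisfying assignment exists.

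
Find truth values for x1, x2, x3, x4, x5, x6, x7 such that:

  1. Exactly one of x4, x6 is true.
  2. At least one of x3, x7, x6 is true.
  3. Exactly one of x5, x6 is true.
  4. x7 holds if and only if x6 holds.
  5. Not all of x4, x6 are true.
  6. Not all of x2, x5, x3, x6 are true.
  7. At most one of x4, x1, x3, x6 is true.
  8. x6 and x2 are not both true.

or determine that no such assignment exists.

x1 = False; x2 = False; x3 = False; x4 = False; x5 = False; x6 = True; x7 = True

  (1) {x4, x6}: 1 true — exactly one ✓
  (2) {x3, x7, x6}: 2 true — at least one ✓
  (3) {x5, x6}: 1 true — exactly one ✓
  (4) x7=T, x6=T — same ✓
  (5) {x4, x6}: 1/2 true — not all ✓
  (6) {x2, x5, x3, x6}: 1/4 true — not all ✓
  (7) {x4, x1, x3, x6}: 1 true — at most one ✓
  (8) x6=T, x2=F — not both ✓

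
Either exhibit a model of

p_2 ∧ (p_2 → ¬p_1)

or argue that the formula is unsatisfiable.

p_1 = False, p_2 = True

  p_2 → ¬p_1 = True
    ¬p_1 = True
Both conjuncts True, so the formula holds.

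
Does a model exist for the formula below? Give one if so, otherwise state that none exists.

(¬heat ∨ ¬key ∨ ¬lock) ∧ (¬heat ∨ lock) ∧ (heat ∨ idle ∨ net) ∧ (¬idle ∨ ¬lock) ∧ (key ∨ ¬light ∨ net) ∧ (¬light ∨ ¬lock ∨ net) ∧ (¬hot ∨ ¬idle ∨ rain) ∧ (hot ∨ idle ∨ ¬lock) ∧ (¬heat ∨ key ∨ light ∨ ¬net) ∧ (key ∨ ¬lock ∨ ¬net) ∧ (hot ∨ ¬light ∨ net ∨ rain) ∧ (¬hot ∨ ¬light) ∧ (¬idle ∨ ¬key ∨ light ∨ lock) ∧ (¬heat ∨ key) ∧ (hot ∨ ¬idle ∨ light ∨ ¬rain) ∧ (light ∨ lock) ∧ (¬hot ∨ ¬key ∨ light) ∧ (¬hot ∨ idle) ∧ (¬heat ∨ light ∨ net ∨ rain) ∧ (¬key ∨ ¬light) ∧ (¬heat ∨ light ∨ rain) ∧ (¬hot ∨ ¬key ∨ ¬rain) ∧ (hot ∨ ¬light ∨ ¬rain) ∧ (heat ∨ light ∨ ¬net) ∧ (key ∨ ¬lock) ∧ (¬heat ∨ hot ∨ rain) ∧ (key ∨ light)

hot = False, rain = False, lock = False, heat = False, key = False, idle = False, net = True, light = True

Try hot = True:
  (¬hot ∨ ¬light) forces light = False.
  (light ∨ lock) forces lock = True.
  (¬idle ∨ ¬lock) forces idle = False.
  clause (¬hot ∨ idle) is falsified — backtrack.
So hot = False.
Set rain = False.
  then (¬heat ∨ hot ∨ rain) forces heat = False.
Set lock = False.
  then (light ∨ lock) forces light = True.
  then (¬key ∨ ¬light) forces key = False.
  then (key ∨ ¬light ∨ net) forces net = True.
Set idle = False.
All clauses satisfied.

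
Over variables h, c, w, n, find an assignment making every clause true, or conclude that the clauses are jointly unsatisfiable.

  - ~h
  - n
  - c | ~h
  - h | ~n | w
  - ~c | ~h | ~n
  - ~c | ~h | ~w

h=F, c=F, w=T, n=T

Unit clause (~h) forces h = False.
Unit clause (n) forces n = True.
In (h | ~n | w) only w is left, so w = True.
Set c = False.
Check each clause:
  (~h): ~h holds.
  (n): n holds.
  (c | ~h): ~h holds.
  (h | ~n | w): w holds.
  (~c | ~h | ~n): ~c holds.
  (~c | ~h | ~w): ~c holds.
All clauses satisfied.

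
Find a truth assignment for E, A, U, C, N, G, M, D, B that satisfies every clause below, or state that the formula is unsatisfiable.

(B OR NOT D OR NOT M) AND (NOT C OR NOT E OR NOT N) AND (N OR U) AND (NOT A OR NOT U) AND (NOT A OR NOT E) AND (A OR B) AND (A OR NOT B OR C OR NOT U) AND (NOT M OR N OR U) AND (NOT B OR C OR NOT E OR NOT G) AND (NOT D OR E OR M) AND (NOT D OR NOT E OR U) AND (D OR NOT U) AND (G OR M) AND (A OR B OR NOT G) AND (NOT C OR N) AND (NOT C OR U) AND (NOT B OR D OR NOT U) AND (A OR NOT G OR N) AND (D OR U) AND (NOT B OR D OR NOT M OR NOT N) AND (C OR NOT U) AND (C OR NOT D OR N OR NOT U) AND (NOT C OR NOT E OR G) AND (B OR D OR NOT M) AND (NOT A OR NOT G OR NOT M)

Set E = False.
Set A = False.
  then (A OR B) forces B = True.
Set U = True.
  then (A OR NOT B OR C OR NOT U) forces C = True.
  then (D OR NOT U) forces D = True.
  then (NOT C OR N) forces N = True.
  then (NOT D OR E OR M) forces M = True.
Set G = False.
All clauses satisfied.

E = False, A = False, U = True, C = True, N = True, G = False, M = True, D = True, B = True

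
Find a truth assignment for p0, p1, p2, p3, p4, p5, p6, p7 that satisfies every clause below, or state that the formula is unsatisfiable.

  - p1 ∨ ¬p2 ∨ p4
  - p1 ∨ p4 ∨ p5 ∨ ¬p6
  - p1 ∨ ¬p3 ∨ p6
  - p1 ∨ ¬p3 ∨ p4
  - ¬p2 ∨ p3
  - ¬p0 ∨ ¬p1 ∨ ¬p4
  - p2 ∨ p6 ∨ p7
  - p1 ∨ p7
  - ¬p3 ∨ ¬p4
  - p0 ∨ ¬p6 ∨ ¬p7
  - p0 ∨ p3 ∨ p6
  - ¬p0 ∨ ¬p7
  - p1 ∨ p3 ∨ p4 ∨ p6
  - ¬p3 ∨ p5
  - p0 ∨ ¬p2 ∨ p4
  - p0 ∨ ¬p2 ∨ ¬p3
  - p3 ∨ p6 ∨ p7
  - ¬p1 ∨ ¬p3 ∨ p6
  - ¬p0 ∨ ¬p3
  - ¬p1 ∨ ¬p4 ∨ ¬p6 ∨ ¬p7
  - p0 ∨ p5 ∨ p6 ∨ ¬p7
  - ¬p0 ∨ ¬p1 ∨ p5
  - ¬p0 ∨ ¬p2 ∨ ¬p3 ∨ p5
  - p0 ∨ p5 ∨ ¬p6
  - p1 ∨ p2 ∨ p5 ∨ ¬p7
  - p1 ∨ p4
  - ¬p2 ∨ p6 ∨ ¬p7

p0: False; p1: True; p2: False; p3: False; p4: False; p5: True; p6: True; p7: False

Set p0 = False.
Set p1 = True.
Try p2 = True:
  (¬p2 ∨ p3) forces p3 = True.
  clause (p0 ∨ ¬p2 ∨ ¬p3) is falsified — backtrack.
So p2 = False.
Set p3 = False.
  then (p0 ∨ p3 ∨ p6) forces p6 = True.
  then (p0 ∨ p5 ∨ ¬p6) forces p5 = True.
  then (p0 ∨ ¬p6 ∨ ¬p7) forces p7 = False.
Set p4 = False.
All clauses satisfied.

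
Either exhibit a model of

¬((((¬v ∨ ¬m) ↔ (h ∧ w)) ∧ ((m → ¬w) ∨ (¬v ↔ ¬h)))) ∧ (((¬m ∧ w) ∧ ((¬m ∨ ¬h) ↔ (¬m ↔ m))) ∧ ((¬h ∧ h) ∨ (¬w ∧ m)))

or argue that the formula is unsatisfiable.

Case m = True: the conjunct ¬m is False.
Case m = False: the conjunct (¬m ∨ ¬h) ↔ (¬m ↔ m) becomes (True ∨ ¬h) ↔ (True ↔ False) = False.
Both cases fail — unsatisfiable.

Unsatisfiable — no assignment works.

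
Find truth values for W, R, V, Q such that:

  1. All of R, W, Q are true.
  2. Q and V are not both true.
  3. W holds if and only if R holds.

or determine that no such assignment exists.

W: True, R: True, V: False, Q: True

  (1) {R, W, Q}: all 3 true ✓
  (2) Q=T, V=F — not both ✓
  (3) W=T, R=T — same ✓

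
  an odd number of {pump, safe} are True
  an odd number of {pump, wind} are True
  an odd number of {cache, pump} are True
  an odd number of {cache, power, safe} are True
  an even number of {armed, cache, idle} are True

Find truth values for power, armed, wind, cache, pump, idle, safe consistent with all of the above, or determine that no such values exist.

power = True, armed = False, wind = False, cache = False, pump = True, idle = False, safe = False

{pump, safe}: 1 true → odd ✓
{pump, wind}: 1 true → odd ✓
{cache, pump}: 1 true → odd ✓
{cache, power, safe}: 1 true → odd ✓
{armed, cache, idle}: 0 true → even ✓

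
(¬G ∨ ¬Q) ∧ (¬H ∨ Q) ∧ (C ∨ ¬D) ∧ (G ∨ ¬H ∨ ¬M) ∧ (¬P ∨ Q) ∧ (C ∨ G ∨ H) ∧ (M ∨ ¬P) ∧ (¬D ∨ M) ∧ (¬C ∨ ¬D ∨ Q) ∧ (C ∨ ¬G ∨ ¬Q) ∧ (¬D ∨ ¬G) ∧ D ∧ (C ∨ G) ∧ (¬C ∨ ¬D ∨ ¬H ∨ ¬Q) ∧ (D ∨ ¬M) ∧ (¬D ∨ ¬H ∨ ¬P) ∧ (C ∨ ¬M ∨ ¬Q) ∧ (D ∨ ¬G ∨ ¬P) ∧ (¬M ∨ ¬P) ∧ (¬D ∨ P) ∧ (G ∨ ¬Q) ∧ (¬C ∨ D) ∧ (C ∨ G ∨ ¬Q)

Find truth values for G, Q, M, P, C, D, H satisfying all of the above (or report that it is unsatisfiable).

Unsatisfiable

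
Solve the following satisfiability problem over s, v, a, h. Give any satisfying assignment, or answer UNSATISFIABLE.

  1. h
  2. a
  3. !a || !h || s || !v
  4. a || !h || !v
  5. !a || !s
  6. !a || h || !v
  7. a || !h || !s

s = False, v = False, a = True, h = True

Unit clause (h) forces h = True.
Unit clause (a) forces a = True.
In (!a || !s) only !s is left, so s = False.
In (!a || !h || s || !v) only !v is left, so v = False.
Check each clause:
  (h): h holds.
  (a): a holds.
  (!a || !h || s || !v): !v holds.
  (a || !h || !v): a holds.
  (!a || !s): !s holds.
  (!a || h || !v): h holds.
  (a || !h || !s): a holds.
All clauses satisfied.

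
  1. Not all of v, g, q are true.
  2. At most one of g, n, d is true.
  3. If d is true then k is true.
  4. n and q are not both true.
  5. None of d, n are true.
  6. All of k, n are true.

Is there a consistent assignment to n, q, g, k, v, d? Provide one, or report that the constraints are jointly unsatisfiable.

UNSATISFIABLE

Case n = True:
  Constraint (5) is violated (n=T) — contradiction.
Case n = False:
  Constraint (6) is violated (n=F) — contradiction.
Both cases fail — unsatisfiable.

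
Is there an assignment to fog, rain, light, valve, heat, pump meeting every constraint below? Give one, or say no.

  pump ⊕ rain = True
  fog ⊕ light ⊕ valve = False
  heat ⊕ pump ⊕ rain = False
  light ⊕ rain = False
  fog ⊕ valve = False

fog: True, rain: False, light: False, valve: True, heat: True, pump: True

pump ⊕ rain = T ⊕ F = True ✓
fog ⊕ light ⊕ valve = T ⊕ F ⊕ T = False ✓
heat ⊕ pump ⊕ rain = T ⊕ T ⊕ F = False ✓
light ⊕ rain = F ⊕ F = False ✓
fog ⊕ valve = T ⊕ T = False ✓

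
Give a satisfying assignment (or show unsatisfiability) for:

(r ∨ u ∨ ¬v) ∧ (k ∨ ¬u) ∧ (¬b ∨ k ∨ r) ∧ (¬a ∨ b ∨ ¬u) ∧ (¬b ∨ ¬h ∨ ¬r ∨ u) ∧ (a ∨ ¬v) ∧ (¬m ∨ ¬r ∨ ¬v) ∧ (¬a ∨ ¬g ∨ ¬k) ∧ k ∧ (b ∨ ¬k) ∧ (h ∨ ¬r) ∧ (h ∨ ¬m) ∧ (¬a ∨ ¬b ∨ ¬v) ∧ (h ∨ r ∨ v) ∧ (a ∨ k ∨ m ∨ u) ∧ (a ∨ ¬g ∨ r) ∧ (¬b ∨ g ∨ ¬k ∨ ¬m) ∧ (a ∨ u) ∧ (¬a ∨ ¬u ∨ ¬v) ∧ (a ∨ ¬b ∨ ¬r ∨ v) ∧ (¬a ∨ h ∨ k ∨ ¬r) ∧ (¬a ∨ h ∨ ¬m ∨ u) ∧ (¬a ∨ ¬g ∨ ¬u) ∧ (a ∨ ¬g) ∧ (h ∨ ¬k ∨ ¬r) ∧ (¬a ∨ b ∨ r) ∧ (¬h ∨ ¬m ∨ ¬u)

Unit clause (k) forces k = True.
In (b ∨ ¬k) only b is left, so b = True.
Try v = True:
  (a ∨ ¬v) forces a = True.
  clause (¬a ∨ ¬b ∨ ¬v) is falsified — backtrack.
So v = False.
Set h = True.
Set r = False.
Set g = False.
  then (¬b ∨ g ∨ ¬k ∨ ¬m) forces m = False.
Set u = True.
Set a = False.
All clauses satisfied.

v = False, h = True, r = False, k = True, g = False, b = True, m = False, u = True, a = False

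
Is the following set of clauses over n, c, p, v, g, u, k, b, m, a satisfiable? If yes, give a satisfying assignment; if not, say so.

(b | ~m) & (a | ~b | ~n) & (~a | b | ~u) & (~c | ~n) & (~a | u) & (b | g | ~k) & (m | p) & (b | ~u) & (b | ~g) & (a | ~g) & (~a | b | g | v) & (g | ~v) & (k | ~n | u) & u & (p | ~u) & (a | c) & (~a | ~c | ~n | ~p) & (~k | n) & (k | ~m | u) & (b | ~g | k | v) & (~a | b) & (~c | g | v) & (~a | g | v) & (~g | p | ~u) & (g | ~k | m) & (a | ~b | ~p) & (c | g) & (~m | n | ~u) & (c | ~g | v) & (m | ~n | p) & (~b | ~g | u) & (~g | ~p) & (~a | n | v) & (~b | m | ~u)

UNSATISFIABLE

Case u = True:
  (b | ~u) forces b = True.
  (p | ~u) forces p = True.
  (a | ~b | ~p) forces a = True.
  (~g | ~p) forces g = False.
  (g | ~v) forces v = False.
  Clause (~a | g | v) is falsified — contradiction.
Case u = False:
  Clause (u) is falsified — contradiction.
Both cases fail, so the formula is unsatisfiable.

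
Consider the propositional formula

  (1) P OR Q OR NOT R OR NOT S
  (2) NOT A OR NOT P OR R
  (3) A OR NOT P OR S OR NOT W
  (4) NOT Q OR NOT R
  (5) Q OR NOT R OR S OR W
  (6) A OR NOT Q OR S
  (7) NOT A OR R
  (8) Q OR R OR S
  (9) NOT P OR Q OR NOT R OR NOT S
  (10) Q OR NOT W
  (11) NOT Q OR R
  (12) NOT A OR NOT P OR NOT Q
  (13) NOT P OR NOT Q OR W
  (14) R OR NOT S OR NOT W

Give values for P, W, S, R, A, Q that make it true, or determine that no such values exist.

Set P = True.
Try W = True:
  (Q OR NOT W) forces Q = True.
  (NOT Q OR NOT R) forces R = False.
  clause (NOT Q OR R) is falsified — backtrack.
So W = False.
  then (NOT P OR NOT Q OR W) forces Q = False.
Set S = True.
  then (NOT P OR Q OR NOT R OR NOT S) forces R = False.
  then (NOT A OR NOT P OR R) forces A = False.
All clauses satisfied.

P=T, W=F, S=T, R=F, A=F, Q=F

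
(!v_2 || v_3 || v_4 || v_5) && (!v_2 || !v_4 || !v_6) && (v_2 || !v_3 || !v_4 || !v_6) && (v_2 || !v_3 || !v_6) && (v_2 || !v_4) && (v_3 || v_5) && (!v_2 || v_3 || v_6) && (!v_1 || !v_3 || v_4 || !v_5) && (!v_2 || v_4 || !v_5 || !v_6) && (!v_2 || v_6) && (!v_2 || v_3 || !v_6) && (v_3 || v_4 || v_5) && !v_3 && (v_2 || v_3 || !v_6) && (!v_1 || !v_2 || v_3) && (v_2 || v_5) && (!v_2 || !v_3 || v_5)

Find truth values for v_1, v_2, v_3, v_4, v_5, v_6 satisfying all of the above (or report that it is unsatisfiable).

Unit clause (!v_3) forces v_3 = False.
In (v_3 || v_5) only v_5 is left, so v_5 = True.
Set v_1 = True.
  then (!v_1 || !v_2 || v_3) forces v_2 = False.
  then (v_2 || !v_4) forces v_4 = False.
  then (v_2 || v_3 || !v_6) forces v_6 = False.
All clauses satisfied.

v_1: True, v_2: False, v_3: False, v_4: False, v_5: True, v_6: False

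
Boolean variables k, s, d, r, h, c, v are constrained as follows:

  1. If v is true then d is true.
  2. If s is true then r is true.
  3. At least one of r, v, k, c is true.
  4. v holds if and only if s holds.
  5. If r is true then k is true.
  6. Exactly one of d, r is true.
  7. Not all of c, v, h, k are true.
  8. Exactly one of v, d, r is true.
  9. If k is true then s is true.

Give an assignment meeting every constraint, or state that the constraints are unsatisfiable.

k = False, s = False, d = True, r = False, h = False, c = True, v = False

  (1) v=F ⇒ d: vacuous ✓
  (2) s=F ⇒ r: vacuous ✓
  (3) {r, v, k, c}: 1 true — at least one ✓
  (4) v=F, s=F — same ✓
  (5) r=F ⇒ k: vacuous ✓
  (6) {d, r}: 1 true — exactly one ✓
  (7) {c, v, h, k}: 1/4 true — not all ✓
  (8) {v, d, r}: 1 true — exactly one ✓
  (9) k=F ⇒ s: vacuous ✓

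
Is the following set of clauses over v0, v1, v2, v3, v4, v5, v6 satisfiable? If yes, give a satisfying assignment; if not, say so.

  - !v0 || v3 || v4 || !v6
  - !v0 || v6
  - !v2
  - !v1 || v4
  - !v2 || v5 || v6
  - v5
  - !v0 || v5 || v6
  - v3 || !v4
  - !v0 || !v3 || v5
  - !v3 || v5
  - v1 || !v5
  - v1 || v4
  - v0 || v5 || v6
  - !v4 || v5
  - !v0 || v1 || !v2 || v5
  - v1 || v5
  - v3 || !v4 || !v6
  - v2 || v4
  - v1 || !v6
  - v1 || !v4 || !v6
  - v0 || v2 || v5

v0 = True, v1 = True, v2 = False, v3 = True, v4 = True, v5 = True, v6 = True

Unit clause (!v2) forces v2 = False.
Unit clause (v5) forces v5 = True.
In (v1 || !v5) only v1 is left, so v1 = True.
In (v2 || v4) only v4 is left, so v4 = True.
In (v3 || !v4) only v3 is left, so v3 = True.
Set v0 = True.
  then (!v0 || v6) forces v6 = True.
All clauses satisfied.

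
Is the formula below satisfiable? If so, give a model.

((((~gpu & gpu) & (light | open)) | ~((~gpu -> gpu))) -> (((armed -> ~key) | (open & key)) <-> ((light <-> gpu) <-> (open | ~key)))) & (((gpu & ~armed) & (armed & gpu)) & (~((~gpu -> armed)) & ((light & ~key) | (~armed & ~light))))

Unsatisfiable — no assignment works.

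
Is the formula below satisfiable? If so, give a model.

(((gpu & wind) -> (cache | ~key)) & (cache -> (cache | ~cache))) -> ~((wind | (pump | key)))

gpu: True, pump: False, wind: True, key: True, cache: False

  (((gpu & wind) -> (cache | ~key)) & (cache -> (cache | ~cache))) -> ~((wind | (pump | key))) = True
    ((gpu & wind) -> (cache | ~key)) & (cache -> (cache | ~cache)) = False
      (gpu & wind) -> (cache | ~key) = False
        gpu & wind = True
        cache | ~key = False
          ~key = False
      cache -> (cache | ~cache) = True
        cache | ~cache = True
          ~cache = True
    ~((wind | (pump | key))) = False
      wind | (pump | key) = True
        pump | key = True
The formula evaluates to True.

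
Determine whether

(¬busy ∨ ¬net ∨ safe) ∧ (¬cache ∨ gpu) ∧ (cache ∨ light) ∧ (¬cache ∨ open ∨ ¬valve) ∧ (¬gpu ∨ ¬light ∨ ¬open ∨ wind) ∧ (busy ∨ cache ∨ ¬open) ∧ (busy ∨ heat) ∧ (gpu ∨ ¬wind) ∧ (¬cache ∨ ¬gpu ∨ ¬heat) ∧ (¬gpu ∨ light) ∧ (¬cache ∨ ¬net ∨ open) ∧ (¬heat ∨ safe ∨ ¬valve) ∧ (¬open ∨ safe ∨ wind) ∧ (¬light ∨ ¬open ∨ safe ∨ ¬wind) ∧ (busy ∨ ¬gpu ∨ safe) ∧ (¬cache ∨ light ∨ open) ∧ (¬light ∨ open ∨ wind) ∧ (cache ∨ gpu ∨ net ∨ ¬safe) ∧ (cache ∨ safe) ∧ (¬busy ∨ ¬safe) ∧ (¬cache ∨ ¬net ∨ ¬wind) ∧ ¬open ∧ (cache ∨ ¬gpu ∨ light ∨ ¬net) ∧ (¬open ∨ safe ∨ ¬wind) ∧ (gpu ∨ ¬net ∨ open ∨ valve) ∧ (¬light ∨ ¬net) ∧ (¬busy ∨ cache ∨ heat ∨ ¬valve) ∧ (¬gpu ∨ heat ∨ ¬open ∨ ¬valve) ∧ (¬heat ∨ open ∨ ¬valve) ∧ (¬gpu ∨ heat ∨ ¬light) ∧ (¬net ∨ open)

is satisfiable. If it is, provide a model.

cache = False, open = False, busy = False, heat = True, net = False, safe = True, light = True, wind = True, valve = False, gpu = True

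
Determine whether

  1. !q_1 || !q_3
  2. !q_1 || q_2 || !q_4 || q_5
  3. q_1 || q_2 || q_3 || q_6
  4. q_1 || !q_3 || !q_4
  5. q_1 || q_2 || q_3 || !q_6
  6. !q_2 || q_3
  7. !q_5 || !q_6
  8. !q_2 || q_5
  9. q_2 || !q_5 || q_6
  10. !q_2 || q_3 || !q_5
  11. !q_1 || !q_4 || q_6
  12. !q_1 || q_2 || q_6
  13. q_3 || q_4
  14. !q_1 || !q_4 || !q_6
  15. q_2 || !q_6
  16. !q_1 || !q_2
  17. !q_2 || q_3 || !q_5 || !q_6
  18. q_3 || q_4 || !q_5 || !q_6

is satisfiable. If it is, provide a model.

Try q_1 = True:
  (!q_1 || !q_3) forces q_3 = False.
  (!q_2 || q_3) forces q_2 = False.
  (!q_1 || q_2 || q_6) forces q_6 = True.
  clause (q_2 || !q_6) is falsified — backtrack.
So q_1 = False.
Set q_2 = True.
  then (!q_2 || q_3) forces q_3 = True.
  then (!q_2 || q_5) forces q_5 = True.
  then (q_1 || !q_3 || !q_4) forces q_4 = False.
  then (!q_5 || !q_6) forces q_6 = False.
All clauses satisfied.

q_1=F, q_2=T, q_3=T, q_4=F, q_5=T, q_6=F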